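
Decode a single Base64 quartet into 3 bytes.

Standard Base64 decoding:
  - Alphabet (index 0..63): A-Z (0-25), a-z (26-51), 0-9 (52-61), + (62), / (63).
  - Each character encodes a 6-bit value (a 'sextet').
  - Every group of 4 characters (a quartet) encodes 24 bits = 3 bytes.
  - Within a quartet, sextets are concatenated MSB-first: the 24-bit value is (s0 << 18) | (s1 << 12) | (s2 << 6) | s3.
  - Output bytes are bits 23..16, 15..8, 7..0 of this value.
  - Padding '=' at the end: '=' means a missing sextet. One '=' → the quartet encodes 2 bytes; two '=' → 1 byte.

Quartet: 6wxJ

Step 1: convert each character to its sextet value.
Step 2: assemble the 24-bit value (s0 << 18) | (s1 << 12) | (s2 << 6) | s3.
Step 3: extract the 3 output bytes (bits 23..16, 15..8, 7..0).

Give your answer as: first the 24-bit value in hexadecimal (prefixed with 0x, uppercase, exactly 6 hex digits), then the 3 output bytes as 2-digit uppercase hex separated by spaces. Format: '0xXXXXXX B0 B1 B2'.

Answer: 0xEB0C49 EB 0C 49

Derivation:
Sextets: 6=58, w=48, x=49, J=9
24-bit: (58<<18) | (48<<12) | (49<<6) | 9
      = 0xE80000 | 0x030000 | 0x000C40 | 0x000009
      = 0xEB0C49
Bytes: (v>>16)&0xFF=EB, (v>>8)&0xFF=0C, v&0xFF=49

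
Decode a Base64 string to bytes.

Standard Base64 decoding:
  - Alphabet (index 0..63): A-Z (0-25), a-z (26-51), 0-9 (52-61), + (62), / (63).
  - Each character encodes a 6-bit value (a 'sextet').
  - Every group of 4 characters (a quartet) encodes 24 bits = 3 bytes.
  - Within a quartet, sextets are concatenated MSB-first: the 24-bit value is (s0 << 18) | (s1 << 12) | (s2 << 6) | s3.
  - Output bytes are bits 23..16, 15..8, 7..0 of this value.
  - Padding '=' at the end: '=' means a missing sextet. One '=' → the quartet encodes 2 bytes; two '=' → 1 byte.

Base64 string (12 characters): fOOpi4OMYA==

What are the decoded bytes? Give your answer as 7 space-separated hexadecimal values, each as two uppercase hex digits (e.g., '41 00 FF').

Answer: 7C E3 A9 8B 83 8C 60

Derivation:
After char 0 ('f'=31): chars_in_quartet=1 acc=0x1F bytes_emitted=0
After char 1 ('O'=14): chars_in_quartet=2 acc=0x7CE bytes_emitted=0
After char 2 ('O'=14): chars_in_quartet=3 acc=0x1F38E bytes_emitted=0
After char 3 ('p'=41): chars_in_quartet=4 acc=0x7CE3A9 -> emit 7C E3 A9, reset; bytes_emitted=3
After char 4 ('i'=34): chars_in_quartet=1 acc=0x22 bytes_emitted=3
After char 5 ('4'=56): chars_in_quartet=2 acc=0x8B8 bytes_emitted=3
After char 6 ('O'=14): chars_in_quartet=3 acc=0x22E0E bytes_emitted=3
After char 7 ('M'=12): chars_in_quartet=4 acc=0x8B838C -> emit 8B 83 8C, reset; bytes_emitted=6
After char 8 ('Y'=24): chars_in_quartet=1 acc=0x18 bytes_emitted=6
After char 9 ('A'=0): chars_in_quartet=2 acc=0x600 bytes_emitted=6
Padding '==': partial quartet acc=0x600 -> emit 60; bytes_emitted=7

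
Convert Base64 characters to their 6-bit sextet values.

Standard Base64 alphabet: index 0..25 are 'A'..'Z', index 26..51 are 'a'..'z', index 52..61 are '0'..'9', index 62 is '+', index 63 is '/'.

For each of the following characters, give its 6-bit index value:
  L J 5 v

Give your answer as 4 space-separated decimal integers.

'L': A..Z range, ord('L') − ord('A') = 11
'J': A..Z range, ord('J') − ord('A') = 9
'5': 0..9 range, 52 + ord('5') − ord('0') = 57
'v': a..z range, 26 + ord('v') − ord('a') = 47

Answer: 11 9 57 47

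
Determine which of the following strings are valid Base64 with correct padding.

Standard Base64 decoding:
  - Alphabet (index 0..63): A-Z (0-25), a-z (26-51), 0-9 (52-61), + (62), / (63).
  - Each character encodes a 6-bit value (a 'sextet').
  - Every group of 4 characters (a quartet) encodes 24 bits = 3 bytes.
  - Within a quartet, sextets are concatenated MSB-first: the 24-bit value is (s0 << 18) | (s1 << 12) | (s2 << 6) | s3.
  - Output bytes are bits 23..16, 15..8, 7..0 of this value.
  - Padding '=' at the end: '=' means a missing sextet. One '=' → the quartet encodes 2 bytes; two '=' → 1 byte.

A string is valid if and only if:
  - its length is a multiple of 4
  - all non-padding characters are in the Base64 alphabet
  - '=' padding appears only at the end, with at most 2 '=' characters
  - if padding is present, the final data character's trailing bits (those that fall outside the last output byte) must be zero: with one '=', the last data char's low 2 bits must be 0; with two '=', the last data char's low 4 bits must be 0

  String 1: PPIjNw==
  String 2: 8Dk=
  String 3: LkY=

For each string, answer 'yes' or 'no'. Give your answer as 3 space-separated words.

Answer: yes yes yes

Derivation:
String 1: 'PPIjNw==' → valid
String 2: '8Dk=' → valid
String 3: 'LkY=' → valid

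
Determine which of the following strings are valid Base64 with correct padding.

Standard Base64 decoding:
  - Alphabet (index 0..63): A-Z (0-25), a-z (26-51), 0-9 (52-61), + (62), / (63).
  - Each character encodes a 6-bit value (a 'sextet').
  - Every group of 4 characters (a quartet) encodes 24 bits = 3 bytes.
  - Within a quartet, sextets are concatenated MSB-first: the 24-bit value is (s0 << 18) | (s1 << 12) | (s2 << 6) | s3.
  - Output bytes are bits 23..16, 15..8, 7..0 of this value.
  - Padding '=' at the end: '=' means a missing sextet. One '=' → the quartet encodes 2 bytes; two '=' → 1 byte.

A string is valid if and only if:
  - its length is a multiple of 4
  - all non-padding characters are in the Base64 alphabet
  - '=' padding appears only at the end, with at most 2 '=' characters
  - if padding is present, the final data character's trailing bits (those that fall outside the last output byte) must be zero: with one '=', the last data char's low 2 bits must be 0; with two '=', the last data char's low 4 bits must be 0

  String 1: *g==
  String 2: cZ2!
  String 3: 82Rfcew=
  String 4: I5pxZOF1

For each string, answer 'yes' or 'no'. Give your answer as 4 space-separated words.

String 1: '*g==' → invalid (bad char(s): ['*'])
String 2: 'cZ2!' → invalid (bad char(s): ['!'])
String 3: '82Rfcew=' → valid
String 4: 'I5pxZOF1' → valid

Answer: no no yes yes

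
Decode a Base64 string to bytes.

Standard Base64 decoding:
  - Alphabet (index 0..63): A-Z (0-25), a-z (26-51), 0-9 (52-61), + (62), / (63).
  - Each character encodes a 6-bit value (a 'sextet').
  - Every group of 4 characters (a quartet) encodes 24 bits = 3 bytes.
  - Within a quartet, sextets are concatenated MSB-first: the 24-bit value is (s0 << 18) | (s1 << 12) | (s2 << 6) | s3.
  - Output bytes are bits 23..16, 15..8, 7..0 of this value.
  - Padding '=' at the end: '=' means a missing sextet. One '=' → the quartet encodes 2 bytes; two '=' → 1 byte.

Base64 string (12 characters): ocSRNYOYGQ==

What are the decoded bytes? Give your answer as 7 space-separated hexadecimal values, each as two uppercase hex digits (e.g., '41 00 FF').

After char 0 ('o'=40): chars_in_quartet=1 acc=0x28 bytes_emitted=0
After char 1 ('c'=28): chars_in_quartet=2 acc=0xA1C bytes_emitted=0
After char 2 ('S'=18): chars_in_quartet=3 acc=0x28712 bytes_emitted=0
After char 3 ('R'=17): chars_in_quartet=4 acc=0xA1C491 -> emit A1 C4 91, reset; bytes_emitted=3
After char 4 ('N'=13): chars_in_quartet=1 acc=0xD bytes_emitted=3
After char 5 ('Y'=24): chars_in_quartet=2 acc=0x358 bytes_emitted=3
After char 6 ('O'=14): chars_in_quartet=3 acc=0xD60E bytes_emitted=3
After char 7 ('Y'=24): chars_in_quartet=4 acc=0x358398 -> emit 35 83 98, reset; bytes_emitted=6
After char 8 ('G'=6): chars_in_quartet=1 acc=0x6 bytes_emitted=6
After char 9 ('Q'=16): chars_in_quartet=2 acc=0x190 bytes_emitted=6
Padding '==': partial quartet acc=0x190 -> emit 19; bytes_emitted=7

Answer: A1 C4 91 35 83 98 19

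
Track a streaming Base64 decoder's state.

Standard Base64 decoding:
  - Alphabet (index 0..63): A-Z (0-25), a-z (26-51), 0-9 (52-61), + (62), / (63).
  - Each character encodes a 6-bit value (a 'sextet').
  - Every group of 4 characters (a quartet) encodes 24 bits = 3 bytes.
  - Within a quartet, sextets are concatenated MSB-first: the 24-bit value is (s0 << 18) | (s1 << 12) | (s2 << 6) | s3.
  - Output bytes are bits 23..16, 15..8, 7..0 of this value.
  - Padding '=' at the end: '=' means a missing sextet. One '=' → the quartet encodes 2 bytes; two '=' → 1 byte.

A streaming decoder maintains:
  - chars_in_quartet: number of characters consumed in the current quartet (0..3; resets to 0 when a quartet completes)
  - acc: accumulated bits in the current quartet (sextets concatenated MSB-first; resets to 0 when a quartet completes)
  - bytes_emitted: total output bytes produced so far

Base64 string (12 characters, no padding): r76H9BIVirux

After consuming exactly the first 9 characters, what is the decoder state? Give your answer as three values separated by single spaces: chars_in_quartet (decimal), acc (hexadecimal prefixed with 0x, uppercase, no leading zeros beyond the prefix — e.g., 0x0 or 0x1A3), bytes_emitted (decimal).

Answer: 1 0x22 6

Derivation:
After char 0 ('r'=43): chars_in_quartet=1 acc=0x2B bytes_emitted=0
After char 1 ('7'=59): chars_in_quartet=2 acc=0xAFB bytes_emitted=0
After char 2 ('6'=58): chars_in_quartet=3 acc=0x2BEFA bytes_emitted=0
After char 3 ('H'=7): chars_in_quartet=4 acc=0xAFBE87 -> emit AF BE 87, reset; bytes_emitted=3
After char 4 ('9'=61): chars_in_quartet=1 acc=0x3D bytes_emitted=3
After char 5 ('B'=1): chars_in_quartet=2 acc=0xF41 bytes_emitted=3
After char 6 ('I'=8): chars_in_quartet=3 acc=0x3D048 bytes_emitted=3
After char 7 ('V'=21): chars_in_quartet=4 acc=0xF41215 -> emit F4 12 15, reset; bytes_emitted=6
After char 8 ('i'=34): chars_in_quartet=1 acc=0x22 bytes_emitted=6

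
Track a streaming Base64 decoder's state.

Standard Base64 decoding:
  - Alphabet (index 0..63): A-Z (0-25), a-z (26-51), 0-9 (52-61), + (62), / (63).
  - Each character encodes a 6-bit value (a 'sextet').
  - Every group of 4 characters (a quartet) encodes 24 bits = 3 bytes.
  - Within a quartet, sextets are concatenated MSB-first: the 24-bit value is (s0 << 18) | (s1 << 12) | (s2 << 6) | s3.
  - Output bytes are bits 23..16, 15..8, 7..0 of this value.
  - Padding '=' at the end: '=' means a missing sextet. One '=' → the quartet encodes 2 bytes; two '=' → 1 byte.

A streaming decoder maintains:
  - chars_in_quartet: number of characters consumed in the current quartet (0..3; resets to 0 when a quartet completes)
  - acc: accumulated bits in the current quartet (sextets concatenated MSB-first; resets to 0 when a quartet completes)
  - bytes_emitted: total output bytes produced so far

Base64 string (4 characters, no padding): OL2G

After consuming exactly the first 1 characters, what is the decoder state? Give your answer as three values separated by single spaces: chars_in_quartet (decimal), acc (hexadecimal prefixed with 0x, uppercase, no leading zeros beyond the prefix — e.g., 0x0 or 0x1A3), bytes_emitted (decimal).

After char 0 ('O'=14): chars_in_quartet=1 acc=0xE bytes_emitted=0

Answer: 1 0xE 0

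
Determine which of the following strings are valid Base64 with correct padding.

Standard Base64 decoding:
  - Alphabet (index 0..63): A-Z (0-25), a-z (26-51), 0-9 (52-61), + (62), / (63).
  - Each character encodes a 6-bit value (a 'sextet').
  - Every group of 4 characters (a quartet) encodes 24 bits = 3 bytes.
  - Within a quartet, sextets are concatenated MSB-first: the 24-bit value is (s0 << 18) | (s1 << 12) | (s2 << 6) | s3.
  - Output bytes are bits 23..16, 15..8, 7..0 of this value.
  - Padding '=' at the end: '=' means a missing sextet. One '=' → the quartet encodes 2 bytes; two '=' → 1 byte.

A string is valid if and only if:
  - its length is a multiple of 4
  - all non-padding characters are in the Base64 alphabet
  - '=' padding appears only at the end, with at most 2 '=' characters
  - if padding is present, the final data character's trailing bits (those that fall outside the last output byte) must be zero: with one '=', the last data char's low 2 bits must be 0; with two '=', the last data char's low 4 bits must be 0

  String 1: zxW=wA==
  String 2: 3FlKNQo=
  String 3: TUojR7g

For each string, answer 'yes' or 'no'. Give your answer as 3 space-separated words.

String 1: 'zxW=wA==' → invalid (bad char(s): ['=']; '=' in middle)
String 2: '3FlKNQo=' → valid
String 3: 'TUojR7g' → invalid (len=7 not mult of 4)

Answer: no yes no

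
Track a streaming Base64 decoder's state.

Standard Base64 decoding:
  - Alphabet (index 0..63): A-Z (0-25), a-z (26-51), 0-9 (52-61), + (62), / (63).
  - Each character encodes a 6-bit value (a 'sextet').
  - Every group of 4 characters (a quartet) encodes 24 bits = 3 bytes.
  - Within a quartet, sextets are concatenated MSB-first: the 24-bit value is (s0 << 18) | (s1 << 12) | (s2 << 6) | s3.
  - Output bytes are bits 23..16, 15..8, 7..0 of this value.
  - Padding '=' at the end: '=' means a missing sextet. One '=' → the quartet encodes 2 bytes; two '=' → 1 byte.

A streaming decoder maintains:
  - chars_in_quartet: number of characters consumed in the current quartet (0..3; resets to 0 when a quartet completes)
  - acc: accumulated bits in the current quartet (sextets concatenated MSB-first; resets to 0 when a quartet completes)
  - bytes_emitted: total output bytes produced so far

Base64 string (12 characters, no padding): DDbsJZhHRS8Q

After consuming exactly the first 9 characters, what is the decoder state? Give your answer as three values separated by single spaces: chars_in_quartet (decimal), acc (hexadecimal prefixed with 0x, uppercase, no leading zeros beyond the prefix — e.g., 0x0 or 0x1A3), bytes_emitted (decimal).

After char 0 ('D'=3): chars_in_quartet=1 acc=0x3 bytes_emitted=0
After char 1 ('D'=3): chars_in_quartet=2 acc=0xC3 bytes_emitted=0
After char 2 ('b'=27): chars_in_quartet=3 acc=0x30DB bytes_emitted=0
After char 3 ('s'=44): chars_in_quartet=4 acc=0xC36EC -> emit 0C 36 EC, reset; bytes_emitted=3
After char 4 ('J'=9): chars_in_quartet=1 acc=0x9 bytes_emitted=3
After char 5 ('Z'=25): chars_in_quartet=2 acc=0x259 bytes_emitted=3
After char 6 ('h'=33): chars_in_quartet=3 acc=0x9661 bytes_emitted=3
After char 7 ('H'=7): chars_in_quartet=4 acc=0x259847 -> emit 25 98 47, reset; bytes_emitted=6
After char 8 ('R'=17): chars_in_quartet=1 acc=0x11 bytes_emitted=6

Answer: 1 0x11 6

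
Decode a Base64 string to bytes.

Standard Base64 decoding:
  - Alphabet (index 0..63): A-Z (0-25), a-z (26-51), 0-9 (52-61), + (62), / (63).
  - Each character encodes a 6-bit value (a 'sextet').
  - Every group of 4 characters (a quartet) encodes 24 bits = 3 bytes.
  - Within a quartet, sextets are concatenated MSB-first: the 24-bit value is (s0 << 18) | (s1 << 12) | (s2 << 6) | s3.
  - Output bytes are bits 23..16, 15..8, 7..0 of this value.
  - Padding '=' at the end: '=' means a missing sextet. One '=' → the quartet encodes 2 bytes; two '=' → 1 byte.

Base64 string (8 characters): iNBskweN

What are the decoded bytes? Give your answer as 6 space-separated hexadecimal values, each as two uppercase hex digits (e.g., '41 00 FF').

After char 0 ('i'=34): chars_in_quartet=1 acc=0x22 bytes_emitted=0
After char 1 ('N'=13): chars_in_quartet=2 acc=0x88D bytes_emitted=0
After char 2 ('B'=1): chars_in_quartet=3 acc=0x22341 bytes_emitted=0
After char 3 ('s'=44): chars_in_quartet=4 acc=0x88D06C -> emit 88 D0 6C, reset; bytes_emitted=3
After char 4 ('k'=36): chars_in_quartet=1 acc=0x24 bytes_emitted=3
After char 5 ('w'=48): chars_in_quartet=2 acc=0x930 bytes_emitted=3
After char 6 ('e'=30): chars_in_quartet=3 acc=0x24C1E bytes_emitted=3
After char 7 ('N'=13): chars_in_quartet=4 acc=0x93078D -> emit 93 07 8D, reset; bytes_emitted=6

Answer: 88 D0 6C 93 07 8D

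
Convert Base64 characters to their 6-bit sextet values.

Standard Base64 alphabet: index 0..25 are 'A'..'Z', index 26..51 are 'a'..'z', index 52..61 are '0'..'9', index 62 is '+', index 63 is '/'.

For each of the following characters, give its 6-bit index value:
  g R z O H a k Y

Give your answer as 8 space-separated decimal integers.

Answer: 32 17 51 14 7 26 36 24

Derivation:
'g': a..z range, 26 + ord('g') − ord('a') = 32
'R': A..Z range, ord('R') − ord('A') = 17
'z': a..z range, 26 + ord('z') − ord('a') = 51
'O': A..Z range, ord('O') − ord('A') = 14
'H': A..Z range, ord('H') − ord('A') = 7
'a': a..z range, 26 + ord('a') − ord('a') = 26
'k': a..z range, 26 + ord('k') − ord('a') = 36
'Y': A..Z range, ord('Y') − ord('A') = 24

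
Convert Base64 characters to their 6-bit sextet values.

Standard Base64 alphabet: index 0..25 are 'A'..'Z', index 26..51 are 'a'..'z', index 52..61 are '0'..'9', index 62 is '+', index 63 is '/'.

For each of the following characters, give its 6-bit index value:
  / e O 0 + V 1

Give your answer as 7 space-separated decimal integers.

Answer: 63 30 14 52 62 21 53

Derivation:
'/': index 63
'e': a..z range, 26 + ord('e') − ord('a') = 30
'O': A..Z range, ord('O') − ord('A') = 14
'0': 0..9 range, 52 + ord('0') − ord('0') = 52
'+': index 62
'V': A..Z range, ord('V') − ord('A') = 21
'1': 0..9 range, 52 + ord('1') − ord('0') = 53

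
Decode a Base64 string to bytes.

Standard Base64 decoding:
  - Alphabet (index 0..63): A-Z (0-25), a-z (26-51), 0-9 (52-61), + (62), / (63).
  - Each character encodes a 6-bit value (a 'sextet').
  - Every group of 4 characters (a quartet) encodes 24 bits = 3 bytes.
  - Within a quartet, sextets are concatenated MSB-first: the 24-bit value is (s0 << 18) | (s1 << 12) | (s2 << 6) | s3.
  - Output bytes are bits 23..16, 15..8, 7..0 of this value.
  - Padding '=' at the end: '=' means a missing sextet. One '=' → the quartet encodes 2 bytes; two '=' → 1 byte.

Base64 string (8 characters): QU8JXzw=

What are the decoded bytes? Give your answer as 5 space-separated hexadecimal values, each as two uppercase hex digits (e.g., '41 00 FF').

Answer: 41 4F 09 5F 3C

Derivation:
After char 0 ('Q'=16): chars_in_quartet=1 acc=0x10 bytes_emitted=0
After char 1 ('U'=20): chars_in_quartet=2 acc=0x414 bytes_emitted=0
After char 2 ('8'=60): chars_in_quartet=3 acc=0x1053C bytes_emitted=0
After char 3 ('J'=9): chars_in_quartet=4 acc=0x414F09 -> emit 41 4F 09, reset; bytes_emitted=3
After char 4 ('X'=23): chars_in_quartet=1 acc=0x17 bytes_emitted=3
After char 5 ('z'=51): chars_in_quartet=2 acc=0x5F3 bytes_emitted=3
After char 6 ('w'=48): chars_in_quartet=3 acc=0x17CF0 bytes_emitted=3
Padding '=': partial quartet acc=0x17CF0 -> emit 5F 3C; bytes_emitted=5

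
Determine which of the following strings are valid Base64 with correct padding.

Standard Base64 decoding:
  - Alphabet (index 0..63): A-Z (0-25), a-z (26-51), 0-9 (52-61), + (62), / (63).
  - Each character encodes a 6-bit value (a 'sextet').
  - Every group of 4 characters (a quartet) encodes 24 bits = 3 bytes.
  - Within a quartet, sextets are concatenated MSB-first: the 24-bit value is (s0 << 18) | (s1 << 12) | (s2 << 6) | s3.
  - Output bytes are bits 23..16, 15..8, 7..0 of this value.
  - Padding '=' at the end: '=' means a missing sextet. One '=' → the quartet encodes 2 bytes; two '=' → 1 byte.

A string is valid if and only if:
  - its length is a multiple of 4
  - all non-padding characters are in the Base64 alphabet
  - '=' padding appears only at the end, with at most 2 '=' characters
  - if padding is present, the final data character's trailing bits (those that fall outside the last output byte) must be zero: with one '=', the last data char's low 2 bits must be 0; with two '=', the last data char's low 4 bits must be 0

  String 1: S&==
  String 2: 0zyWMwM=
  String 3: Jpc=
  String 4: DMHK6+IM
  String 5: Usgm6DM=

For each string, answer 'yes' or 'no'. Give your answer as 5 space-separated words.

Answer: no yes yes yes yes

Derivation:
String 1: 'S&==' → invalid (bad char(s): ['&'])
String 2: '0zyWMwM=' → valid
String 3: 'Jpc=' → valid
String 4: 'DMHK6+IM' → valid
String 5: 'Usgm6DM=' → valid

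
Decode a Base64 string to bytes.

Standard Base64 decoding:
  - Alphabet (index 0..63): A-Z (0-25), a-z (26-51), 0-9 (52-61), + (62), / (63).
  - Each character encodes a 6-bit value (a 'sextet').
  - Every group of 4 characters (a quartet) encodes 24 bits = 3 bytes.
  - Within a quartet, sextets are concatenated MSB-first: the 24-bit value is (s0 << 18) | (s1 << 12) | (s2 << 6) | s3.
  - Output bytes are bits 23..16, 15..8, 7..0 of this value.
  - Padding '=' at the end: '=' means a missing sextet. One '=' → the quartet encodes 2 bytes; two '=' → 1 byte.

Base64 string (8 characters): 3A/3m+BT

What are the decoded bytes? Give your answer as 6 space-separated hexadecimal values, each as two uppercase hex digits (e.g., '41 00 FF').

Answer: DC 0F F7 9B E0 53

Derivation:
After char 0 ('3'=55): chars_in_quartet=1 acc=0x37 bytes_emitted=0
After char 1 ('A'=0): chars_in_quartet=2 acc=0xDC0 bytes_emitted=0
After char 2 ('/'=63): chars_in_quartet=3 acc=0x3703F bytes_emitted=0
After char 3 ('3'=55): chars_in_quartet=4 acc=0xDC0FF7 -> emit DC 0F F7, reset; bytes_emitted=3
After char 4 ('m'=38): chars_in_quartet=1 acc=0x26 bytes_emitted=3
After char 5 ('+'=62): chars_in_quartet=2 acc=0x9BE bytes_emitted=3
After char 6 ('B'=1): chars_in_quartet=3 acc=0x26F81 bytes_emitted=3
After char 7 ('T'=19): chars_in_quartet=4 acc=0x9BE053 -> emit 9B E0 53, reset; bytes_emitted=6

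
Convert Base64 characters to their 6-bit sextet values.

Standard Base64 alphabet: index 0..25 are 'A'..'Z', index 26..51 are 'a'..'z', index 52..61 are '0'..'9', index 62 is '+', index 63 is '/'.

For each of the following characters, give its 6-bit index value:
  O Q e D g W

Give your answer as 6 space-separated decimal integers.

Answer: 14 16 30 3 32 22

Derivation:
'O': A..Z range, ord('O') − ord('A') = 14
'Q': A..Z range, ord('Q') − ord('A') = 16
'e': a..z range, 26 + ord('e') − ord('a') = 30
'D': A..Z range, ord('D') − ord('A') = 3
'g': a..z range, 26 + ord('g') − ord('a') = 32
'W': A..Z range, ord('W') − ord('A') = 22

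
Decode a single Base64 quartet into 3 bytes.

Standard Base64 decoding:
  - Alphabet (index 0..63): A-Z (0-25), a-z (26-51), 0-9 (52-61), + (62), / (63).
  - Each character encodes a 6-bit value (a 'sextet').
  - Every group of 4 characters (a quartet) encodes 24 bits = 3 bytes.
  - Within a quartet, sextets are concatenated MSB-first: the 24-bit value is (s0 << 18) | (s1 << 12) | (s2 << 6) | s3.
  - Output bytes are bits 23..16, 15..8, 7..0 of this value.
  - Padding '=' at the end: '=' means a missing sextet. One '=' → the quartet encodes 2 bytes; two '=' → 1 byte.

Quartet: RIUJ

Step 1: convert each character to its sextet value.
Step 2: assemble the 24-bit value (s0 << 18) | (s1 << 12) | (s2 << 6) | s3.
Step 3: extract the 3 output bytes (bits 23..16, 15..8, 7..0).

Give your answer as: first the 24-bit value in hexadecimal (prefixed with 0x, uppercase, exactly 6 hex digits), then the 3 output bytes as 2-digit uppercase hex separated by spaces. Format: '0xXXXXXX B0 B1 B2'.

Sextets: R=17, I=8, U=20, J=9
24-bit: (17<<18) | (8<<12) | (20<<6) | 9
      = 0x440000 | 0x008000 | 0x000500 | 0x000009
      = 0x448509
Bytes: (v>>16)&0xFF=44, (v>>8)&0xFF=85, v&0xFF=09

Answer: 0x448509 44 85 09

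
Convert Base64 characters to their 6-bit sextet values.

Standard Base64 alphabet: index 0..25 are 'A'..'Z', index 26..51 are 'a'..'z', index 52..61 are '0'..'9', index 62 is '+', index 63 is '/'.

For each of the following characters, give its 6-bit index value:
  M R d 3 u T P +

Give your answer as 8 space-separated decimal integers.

Answer: 12 17 29 55 46 19 15 62

Derivation:
'M': A..Z range, ord('M') − ord('A') = 12
'R': A..Z range, ord('R') − ord('A') = 17
'd': a..z range, 26 + ord('d') − ord('a') = 29
'3': 0..9 range, 52 + ord('3') − ord('0') = 55
'u': a..z range, 26 + ord('u') − ord('a') = 46
'T': A..Z range, ord('T') − ord('A') = 19
'P': A..Z range, ord('P') − ord('A') = 15
'+': index 62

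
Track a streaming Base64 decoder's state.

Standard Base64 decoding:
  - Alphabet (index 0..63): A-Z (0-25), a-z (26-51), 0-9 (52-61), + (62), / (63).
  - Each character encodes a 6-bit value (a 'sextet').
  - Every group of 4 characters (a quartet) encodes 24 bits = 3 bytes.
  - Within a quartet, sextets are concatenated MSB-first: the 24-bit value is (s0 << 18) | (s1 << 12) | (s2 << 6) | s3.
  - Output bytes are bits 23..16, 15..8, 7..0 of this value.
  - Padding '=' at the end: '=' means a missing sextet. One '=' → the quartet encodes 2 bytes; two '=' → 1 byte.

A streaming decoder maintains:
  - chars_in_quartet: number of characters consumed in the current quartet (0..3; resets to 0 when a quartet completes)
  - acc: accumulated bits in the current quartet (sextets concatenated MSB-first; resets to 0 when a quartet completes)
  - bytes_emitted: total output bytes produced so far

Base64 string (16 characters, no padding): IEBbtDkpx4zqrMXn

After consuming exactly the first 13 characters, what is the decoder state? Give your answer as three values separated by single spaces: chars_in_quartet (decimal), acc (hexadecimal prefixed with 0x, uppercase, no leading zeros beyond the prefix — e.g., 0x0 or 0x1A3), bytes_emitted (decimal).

Answer: 1 0x2B 9

Derivation:
After char 0 ('I'=8): chars_in_quartet=1 acc=0x8 bytes_emitted=0
After char 1 ('E'=4): chars_in_quartet=2 acc=0x204 bytes_emitted=0
After char 2 ('B'=1): chars_in_quartet=3 acc=0x8101 bytes_emitted=0
After char 3 ('b'=27): chars_in_quartet=4 acc=0x20405B -> emit 20 40 5B, reset; bytes_emitted=3
After char 4 ('t'=45): chars_in_quartet=1 acc=0x2D bytes_emitted=3
After char 5 ('D'=3): chars_in_quartet=2 acc=0xB43 bytes_emitted=3
After char 6 ('k'=36): chars_in_quartet=3 acc=0x2D0E4 bytes_emitted=3
After char 7 ('p'=41): chars_in_quartet=4 acc=0xB43929 -> emit B4 39 29, reset; bytes_emitted=6
After char 8 ('x'=49): chars_in_quartet=1 acc=0x31 bytes_emitted=6
After char 9 ('4'=56): chars_in_quartet=2 acc=0xC78 bytes_emitted=6
After char 10 ('z'=51): chars_in_quartet=3 acc=0x31E33 bytes_emitted=6
After char 11 ('q'=42): chars_in_quartet=4 acc=0xC78CEA -> emit C7 8C EA, reset; bytes_emitted=9
After char 12 ('r'=43): chars_in_quartet=1 acc=0x2B bytes_emitted=9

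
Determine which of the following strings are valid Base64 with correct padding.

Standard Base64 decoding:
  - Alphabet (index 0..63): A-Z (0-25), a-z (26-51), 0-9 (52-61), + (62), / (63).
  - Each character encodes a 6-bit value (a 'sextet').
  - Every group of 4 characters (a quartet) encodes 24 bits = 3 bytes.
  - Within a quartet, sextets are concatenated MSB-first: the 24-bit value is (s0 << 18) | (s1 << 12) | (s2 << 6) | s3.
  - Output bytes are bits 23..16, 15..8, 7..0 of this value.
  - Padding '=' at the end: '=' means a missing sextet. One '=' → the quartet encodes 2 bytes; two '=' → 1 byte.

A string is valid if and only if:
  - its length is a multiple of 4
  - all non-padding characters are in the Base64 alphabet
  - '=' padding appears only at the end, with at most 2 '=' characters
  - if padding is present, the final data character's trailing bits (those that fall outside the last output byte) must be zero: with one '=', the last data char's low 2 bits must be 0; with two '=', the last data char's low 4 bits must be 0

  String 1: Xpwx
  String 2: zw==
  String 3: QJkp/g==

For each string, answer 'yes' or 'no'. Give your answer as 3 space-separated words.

Answer: yes yes yes

Derivation:
String 1: 'Xpwx' → valid
String 2: 'zw==' → valid
String 3: 'QJkp/g==' → valid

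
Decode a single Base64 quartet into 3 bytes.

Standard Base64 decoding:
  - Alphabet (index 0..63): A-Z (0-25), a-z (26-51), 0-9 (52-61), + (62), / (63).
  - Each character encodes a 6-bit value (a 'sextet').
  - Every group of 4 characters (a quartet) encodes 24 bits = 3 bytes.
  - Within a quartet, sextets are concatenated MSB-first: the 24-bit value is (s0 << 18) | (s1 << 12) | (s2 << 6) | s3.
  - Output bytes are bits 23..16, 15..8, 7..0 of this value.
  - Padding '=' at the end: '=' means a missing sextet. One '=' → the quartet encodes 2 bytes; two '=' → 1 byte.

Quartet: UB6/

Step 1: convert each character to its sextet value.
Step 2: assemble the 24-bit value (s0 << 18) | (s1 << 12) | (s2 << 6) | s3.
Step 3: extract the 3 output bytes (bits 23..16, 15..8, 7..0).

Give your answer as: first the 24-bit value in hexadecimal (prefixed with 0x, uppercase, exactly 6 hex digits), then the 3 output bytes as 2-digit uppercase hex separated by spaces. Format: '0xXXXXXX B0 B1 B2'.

Answer: 0x501EBF 50 1E BF

Derivation:
Sextets: U=20, B=1, 6=58, /=63
24-bit: (20<<18) | (1<<12) | (58<<6) | 63
      = 0x500000 | 0x001000 | 0x000E80 | 0x00003F
      = 0x501EBF
Bytes: (v>>16)&0xFF=50, (v>>8)&0xFF=1E, v&0xFF=BF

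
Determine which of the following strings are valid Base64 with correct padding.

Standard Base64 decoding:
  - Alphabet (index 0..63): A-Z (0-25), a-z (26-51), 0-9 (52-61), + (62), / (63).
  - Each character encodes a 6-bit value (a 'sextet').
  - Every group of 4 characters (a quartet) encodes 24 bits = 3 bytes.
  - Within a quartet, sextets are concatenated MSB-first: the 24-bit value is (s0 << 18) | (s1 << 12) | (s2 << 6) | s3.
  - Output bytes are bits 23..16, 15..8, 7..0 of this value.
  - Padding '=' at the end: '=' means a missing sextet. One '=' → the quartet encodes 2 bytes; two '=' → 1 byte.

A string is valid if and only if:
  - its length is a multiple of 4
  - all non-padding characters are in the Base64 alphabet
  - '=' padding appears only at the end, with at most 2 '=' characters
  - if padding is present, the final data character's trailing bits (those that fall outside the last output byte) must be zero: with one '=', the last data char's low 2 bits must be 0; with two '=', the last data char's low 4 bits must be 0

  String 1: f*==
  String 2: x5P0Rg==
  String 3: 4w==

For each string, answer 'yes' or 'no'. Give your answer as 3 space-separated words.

Answer: no yes yes

Derivation:
String 1: 'f*==' → invalid (bad char(s): ['*'])
String 2: 'x5P0Rg==' → valid
String 3: '4w==' → valid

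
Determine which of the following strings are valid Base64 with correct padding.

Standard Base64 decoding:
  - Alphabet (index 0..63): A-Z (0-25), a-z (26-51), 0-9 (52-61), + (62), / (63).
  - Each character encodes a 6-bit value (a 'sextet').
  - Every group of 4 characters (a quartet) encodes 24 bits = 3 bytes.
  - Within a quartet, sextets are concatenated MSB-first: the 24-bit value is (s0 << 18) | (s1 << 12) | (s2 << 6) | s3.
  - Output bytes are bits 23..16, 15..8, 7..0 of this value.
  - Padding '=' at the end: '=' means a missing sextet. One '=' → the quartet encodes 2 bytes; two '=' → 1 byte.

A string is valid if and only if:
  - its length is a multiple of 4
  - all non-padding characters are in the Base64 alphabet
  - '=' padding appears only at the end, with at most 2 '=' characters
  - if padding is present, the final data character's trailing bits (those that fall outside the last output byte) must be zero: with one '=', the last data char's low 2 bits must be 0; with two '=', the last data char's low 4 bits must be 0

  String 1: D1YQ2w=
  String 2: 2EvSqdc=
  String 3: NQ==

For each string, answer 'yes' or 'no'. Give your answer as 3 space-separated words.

String 1: 'D1YQ2w=' → invalid (len=7 not mult of 4)
String 2: '2EvSqdc=' → valid
String 3: 'NQ==' → valid

Answer: no yes yes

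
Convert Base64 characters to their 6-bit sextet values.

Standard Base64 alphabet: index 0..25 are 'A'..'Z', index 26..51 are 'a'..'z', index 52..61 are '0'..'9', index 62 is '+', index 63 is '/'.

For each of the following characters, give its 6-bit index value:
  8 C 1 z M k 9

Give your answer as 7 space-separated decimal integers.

Answer: 60 2 53 51 12 36 61

Derivation:
'8': 0..9 range, 52 + ord('8') − ord('0') = 60
'C': A..Z range, ord('C') − ord('A') = 2
'1': 0..9 range, 52 + ord('1') − ord('0') = 53
'z': a..z range, 26 + ord('z') − ord('a') = 51
'M': A..Z range, ord('M') − ord('A') = 12
'k': a..z range, 26 + ord('k') − ord('a') = 36
'9': 0..9 range, 52 + ord('9') − ord('0') = 61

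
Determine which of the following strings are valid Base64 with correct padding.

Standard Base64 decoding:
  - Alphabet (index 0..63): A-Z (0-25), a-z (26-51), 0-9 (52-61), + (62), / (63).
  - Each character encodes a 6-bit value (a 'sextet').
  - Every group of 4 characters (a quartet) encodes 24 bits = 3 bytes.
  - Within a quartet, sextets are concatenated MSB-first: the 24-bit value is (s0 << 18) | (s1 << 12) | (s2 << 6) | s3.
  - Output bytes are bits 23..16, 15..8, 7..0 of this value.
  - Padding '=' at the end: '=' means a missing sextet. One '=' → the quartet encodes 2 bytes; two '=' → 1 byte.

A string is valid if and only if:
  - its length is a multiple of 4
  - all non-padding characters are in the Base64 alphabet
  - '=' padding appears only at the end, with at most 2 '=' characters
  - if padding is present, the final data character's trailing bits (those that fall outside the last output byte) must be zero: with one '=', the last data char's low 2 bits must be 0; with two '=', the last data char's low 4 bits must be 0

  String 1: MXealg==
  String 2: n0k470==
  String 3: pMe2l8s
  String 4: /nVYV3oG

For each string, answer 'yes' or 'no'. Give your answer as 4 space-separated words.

String 1: 'MXealg==' → valid
String 2: 'n0k470==' → invalid (bad trailing bits)
String 3: 'pMe2l8s' → invalid (len=7 not mult of 4)
String 4: '/nVYV3oG' → valid

Answer: yes no no yes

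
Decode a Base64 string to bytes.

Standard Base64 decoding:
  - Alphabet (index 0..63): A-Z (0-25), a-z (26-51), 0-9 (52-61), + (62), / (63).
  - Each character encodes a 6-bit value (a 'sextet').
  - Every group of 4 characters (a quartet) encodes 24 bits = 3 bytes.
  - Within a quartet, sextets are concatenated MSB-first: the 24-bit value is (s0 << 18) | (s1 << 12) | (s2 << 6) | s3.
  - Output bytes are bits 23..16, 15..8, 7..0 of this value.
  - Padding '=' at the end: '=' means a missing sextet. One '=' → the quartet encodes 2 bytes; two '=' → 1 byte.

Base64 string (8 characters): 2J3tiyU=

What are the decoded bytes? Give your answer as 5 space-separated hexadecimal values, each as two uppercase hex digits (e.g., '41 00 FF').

Answer: D8 9D ED 8B 25

Derivation:
After char 0 ('2'=54): chars_in_quartet=1 acc=0x36 bytes_emitted=0
After char 1 ('J'=9): chars_in_quartet=2 acc=0xD89 bytes_emitted=0
After char 2 ('3'=55): chars_in_quartet=3 acc=0x36277 bytes_emitted=0
After char 3 ('t'=45): chars_in_quartet=4 acc=0xD89DED -> emit D8 9D ED, reset; bytes_emitted=3
After char 4 ('i'=34): chars_in_quartet=1 acc=0x22 bytes_emitted=3
After char 5 ('y'=50): chars_in_quartet=2 acc=0x8B2 bytes_emitted=3
After char 6 ('U'=20): chars_in_quartet=3 acc=0x22C94 bytes_emitted=3
Padding '=': partial quartet acc=0x22C94 -> emit 8B 25; bytes_emitted=5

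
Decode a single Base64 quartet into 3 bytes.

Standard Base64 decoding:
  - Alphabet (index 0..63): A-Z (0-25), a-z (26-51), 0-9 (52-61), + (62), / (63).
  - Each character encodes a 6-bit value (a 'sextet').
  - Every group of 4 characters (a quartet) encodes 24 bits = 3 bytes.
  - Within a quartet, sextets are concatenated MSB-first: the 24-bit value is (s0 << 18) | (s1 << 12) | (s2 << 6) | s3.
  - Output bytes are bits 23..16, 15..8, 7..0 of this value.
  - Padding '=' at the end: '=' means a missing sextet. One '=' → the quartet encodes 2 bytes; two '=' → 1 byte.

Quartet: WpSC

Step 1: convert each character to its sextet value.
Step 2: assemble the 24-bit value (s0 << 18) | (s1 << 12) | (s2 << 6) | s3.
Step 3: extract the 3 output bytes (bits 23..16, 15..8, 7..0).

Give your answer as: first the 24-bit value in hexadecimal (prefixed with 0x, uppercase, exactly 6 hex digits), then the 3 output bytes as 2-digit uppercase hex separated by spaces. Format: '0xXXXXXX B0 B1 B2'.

Answer: 0x5A9482 5A 94 82

Derivation:
Sextets: W=22, p=41, S=18, C=2
24-bit: (22<<18) | (41<<12) | (18<<6) | 2
      = 0x580000 | 0x029000 | 0x000480 | 0x000002
      = 0x5A9482
Bytes: (v>>16)&0xFF=5A, (v>>8)&0xFF=94, v&0xFF=82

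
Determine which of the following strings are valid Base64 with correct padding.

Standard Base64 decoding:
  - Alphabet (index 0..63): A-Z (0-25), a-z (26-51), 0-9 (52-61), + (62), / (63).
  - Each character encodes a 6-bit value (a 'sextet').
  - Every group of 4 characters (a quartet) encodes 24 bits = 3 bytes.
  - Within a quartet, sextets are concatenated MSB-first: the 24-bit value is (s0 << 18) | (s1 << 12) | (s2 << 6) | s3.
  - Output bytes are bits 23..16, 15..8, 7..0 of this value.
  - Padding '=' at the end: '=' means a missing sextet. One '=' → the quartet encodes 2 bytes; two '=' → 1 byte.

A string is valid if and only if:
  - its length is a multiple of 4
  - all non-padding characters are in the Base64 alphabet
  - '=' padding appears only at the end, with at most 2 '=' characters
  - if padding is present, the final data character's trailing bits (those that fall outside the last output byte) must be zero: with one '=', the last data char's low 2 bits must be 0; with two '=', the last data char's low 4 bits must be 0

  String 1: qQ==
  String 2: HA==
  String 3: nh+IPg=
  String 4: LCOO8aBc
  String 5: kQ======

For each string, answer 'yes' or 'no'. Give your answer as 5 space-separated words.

Answer: yes yes no yes no

Derivation:
String 1: 'qQ==' → valid
String 2: 'HA==' → valid
String 3: 'nh+IPg=' → invalid (len=7 not mult of 4)
String 4: 'LCOO8aBc' → valid
String 5: 'kQ======' → invalid (6 pad chars (max 2))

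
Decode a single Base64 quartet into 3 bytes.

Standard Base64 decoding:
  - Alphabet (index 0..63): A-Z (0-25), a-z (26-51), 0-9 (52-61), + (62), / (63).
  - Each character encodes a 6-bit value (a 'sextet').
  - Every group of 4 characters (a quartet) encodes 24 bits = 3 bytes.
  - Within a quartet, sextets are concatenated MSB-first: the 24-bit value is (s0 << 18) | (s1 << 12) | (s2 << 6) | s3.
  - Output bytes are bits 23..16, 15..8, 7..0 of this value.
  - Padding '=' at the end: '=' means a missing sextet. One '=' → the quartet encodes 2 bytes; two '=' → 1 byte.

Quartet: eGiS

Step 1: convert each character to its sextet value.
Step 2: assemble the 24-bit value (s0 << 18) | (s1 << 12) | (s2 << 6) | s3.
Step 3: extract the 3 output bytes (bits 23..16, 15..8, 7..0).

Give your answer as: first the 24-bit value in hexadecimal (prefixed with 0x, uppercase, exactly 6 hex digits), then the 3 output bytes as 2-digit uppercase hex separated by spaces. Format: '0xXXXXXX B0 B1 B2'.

Sextets: e=30, G=6, i=34, S=18
24-bit: (30<<18) | (6<<12) | (34<<6) | 18
      = 0x780000 | 0x006000 | 0x000880 | 0x000012
      = 0x786892
Bytes: (v>>16)&0xFF=78, (v>>8)&0xFF=68, v&0xFF=92

Answer: 0x786892 78 68 92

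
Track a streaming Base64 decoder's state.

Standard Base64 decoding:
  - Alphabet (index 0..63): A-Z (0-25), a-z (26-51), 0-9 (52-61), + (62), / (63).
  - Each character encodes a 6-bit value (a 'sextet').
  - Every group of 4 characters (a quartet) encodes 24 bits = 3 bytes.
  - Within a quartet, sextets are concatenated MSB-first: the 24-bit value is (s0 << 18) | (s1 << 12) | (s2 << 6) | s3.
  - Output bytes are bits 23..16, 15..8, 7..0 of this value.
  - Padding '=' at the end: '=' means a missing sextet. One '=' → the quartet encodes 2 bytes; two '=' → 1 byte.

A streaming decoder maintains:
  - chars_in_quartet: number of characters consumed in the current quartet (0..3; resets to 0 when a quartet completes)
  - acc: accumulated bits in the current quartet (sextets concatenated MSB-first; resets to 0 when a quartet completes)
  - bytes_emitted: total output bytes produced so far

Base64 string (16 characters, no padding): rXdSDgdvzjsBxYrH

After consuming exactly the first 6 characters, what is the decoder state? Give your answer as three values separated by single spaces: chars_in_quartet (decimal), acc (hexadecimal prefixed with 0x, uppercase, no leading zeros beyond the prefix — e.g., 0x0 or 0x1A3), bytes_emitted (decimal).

After char 0 ('r'=43): chars_in_quartet=1 acc=0x2B bytes_emitted=0
After char 1 ('X'=23): chars_in_quartet=2 acc=0xAD7 bytes_emitted=0
After char 2 ('d'=29): chars_in_quartet=3 acc=0x2B5DD bytes_emitted=0
After char 3 ('S'=18): chars_in_quartet=4 acc=0xAD7752 -> emit AD 77 52, reset; bytes_emitted=3
After char 4 ('D'=3): chars_in_quartet=1 acc=0x3 bytes_emitted=3
After char 5 ('g'=32): chars_in_quartet=2 acc=0xE0 bytes_emitted=3

Answer: 2 0xE0 3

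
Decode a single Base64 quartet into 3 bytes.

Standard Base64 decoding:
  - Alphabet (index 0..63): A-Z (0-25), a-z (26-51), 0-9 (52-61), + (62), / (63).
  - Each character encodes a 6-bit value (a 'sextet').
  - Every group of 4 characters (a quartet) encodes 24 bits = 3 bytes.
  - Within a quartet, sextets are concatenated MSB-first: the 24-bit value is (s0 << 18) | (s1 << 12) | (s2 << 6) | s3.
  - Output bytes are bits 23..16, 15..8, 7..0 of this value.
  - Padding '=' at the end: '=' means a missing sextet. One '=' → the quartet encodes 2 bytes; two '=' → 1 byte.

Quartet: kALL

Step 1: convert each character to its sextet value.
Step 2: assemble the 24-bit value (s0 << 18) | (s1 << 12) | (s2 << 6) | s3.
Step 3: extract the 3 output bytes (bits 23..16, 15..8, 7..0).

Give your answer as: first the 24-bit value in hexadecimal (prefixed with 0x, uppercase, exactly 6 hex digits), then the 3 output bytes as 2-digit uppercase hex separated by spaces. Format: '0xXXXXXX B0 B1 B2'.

Sextets: k=36, A=0, L=11, L=11
24-bit: (36<<18) | (0<<12) | (11<<6) | 11
      = 0x900000 | 0x000000 | 0x0002C0 | 0x00000B
      = 0x9002CB
Bytes: (v>>16)&0xFF=90, (v>>8)&0xFF=02, v&0xFF=CB

Answer: 0x9002CB 90 02 CB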